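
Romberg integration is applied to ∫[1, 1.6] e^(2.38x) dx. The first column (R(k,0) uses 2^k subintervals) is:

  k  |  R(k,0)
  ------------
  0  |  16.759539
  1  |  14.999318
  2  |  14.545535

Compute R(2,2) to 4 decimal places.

14.3931

R(1,1) = 14.999318 + (14.999318 − 16.759539)/3 = 14.412578
R(2,1) = (4·14.545535 − 14.999318) / 3 = 14.394274
R(2,2) = 14.394274 + (14.394274 − 14.412578)/15 = 14.393054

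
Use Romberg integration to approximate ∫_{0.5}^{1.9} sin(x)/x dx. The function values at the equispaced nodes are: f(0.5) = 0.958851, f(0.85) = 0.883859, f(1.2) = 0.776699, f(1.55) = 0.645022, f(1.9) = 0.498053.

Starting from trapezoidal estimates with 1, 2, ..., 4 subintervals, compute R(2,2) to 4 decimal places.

R(0,0) (trapezoid, 1 panel, h=1.4000): 1.019833
R(1,0) (trapezoid, 2 panels, h=0.7000): 1.053606
R(2,0) (trapezoid, 4 panels, h=0.3500): 1.061911
R(1,1) = 1.053606 + (1.053606 − 1.019833)/3 = 1.064864
R(2,1) = 1.061911 + (1.061911 − 1.053606)/3 = 1.064679
R(2,2) = 1.064679 + (1.064679 − 1.064864)/15 = 1.064667

1.0647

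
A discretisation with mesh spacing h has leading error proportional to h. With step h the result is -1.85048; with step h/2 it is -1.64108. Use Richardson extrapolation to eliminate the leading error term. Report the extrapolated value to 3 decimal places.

-1.432

Extrapolated value = (2·A(h/2) − A(h)) / (2 − 1)
= (2·(-1.64108) − (-1.85048)) / 1
= -1.43168 / 1 = -1.43168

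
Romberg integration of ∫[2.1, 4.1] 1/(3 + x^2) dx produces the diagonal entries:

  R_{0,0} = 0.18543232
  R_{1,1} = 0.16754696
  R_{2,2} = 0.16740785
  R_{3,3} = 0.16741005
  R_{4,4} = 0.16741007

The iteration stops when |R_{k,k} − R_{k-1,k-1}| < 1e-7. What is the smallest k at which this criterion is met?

k = 4

|R_{1,1} − R_{0,0}| = 0.01788536 ≥ 1e-7
|R_{2,2} − R_{1,1}| = 0.00013911 ≥ 1e-7
|R_{3,3} − R_{2,2}| = 0.00000220 ≥ 1e-7
|R_{4,4} − R_{3,3}| = 0.00000002 < 1e-7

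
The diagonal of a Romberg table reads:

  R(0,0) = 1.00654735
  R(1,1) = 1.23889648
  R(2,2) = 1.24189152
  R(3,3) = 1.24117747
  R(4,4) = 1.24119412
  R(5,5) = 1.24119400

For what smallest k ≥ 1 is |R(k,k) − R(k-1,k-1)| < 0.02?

k = 2

|R(1,1) − R(0,0)| = 0.23234913 ≥ 0.02
|R(2,2) − R(1,1)| = 0.00299504 < 0.02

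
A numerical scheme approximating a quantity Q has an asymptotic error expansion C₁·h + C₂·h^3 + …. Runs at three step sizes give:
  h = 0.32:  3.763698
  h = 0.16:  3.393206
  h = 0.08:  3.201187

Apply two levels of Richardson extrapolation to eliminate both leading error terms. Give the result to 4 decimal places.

First eliminate the h term (factor 2^1 = 2):
  B₁ = (2·3.393206 − 3.763698)/1 = 3.022714
  B₂ = (2·3.201187 − 3.393206)/1 = 3.009168
Then eliminate the h^3 term (factor 2^3 = 8):
  (8·3.009168 − 3.022714)/7 = 3.007233

3.0072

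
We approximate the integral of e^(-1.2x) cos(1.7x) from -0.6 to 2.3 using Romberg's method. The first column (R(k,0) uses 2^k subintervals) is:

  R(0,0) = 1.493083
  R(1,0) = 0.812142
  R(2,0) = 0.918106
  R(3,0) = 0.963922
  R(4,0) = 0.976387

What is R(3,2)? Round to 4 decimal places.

0.9809

R(2,1) = (4·0.918106 − 0.812142) / 3 = 0.953427
R(3,1) = 0.963922 + (0.963922 − 0.918106)/3 = 0.979194
R(3,2) = 0.979194 + (0.979194 − 0.953427)/15 = 0.980912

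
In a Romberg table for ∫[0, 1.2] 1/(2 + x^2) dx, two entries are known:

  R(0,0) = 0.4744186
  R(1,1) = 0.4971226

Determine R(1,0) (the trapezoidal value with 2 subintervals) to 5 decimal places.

0.49145

From R(1,1) = (4·R(1,0) − R(0,0))/3, solve for R(1,0):
4·R(1,0) = 3·0.4971226 + 0.4744186 = 1.9657864
R(1,0) = 0.4914466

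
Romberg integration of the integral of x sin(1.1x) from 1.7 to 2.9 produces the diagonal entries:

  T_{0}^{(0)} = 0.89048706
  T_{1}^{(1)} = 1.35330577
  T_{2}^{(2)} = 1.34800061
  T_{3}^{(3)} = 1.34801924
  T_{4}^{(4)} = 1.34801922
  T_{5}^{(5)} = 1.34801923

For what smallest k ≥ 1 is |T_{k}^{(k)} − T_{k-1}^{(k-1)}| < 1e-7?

k = 4

|T_{1}^{(1)} − T_{0}^{(0)}| = 0.46281871 ≥ 1e-7
|T_{2}^{(2)} − T_{1}^{(1)}| = 0.00530516 ≥ 1e-7
|T_{3}^{(3)} − T_{2}^{(2)}| = 0.00001863 ≥ 1e-7
|T_{4}^{(4)} − T_{3}^{(3)}| = 0.00000002 < 1e-7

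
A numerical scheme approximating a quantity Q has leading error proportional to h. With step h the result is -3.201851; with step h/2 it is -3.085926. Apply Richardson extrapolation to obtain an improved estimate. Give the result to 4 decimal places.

The leading error scales as h; refining by a factor of 2 reduces it by 2^1 = 2.
Extrapolated value = (2·A(h/2) − A(h)) / (2 − 1)
= (2·(-3.085926) − (-3.201851)) / 1
= -2.970001 / 1 = -2.970001

-2.9700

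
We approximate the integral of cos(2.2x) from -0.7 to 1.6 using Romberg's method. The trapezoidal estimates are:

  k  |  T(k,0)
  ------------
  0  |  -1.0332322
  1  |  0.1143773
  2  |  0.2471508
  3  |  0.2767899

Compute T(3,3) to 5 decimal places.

T(1,1) = 0.1143773 + (0.1143773 − (-1.0332322))/3 = 0.4969138
T(2,1) = 0.2471508 + (0.2471508 − 0.1143773)/3 = 0.2914086
T(3,1) = 0.2767899 + (0.2767899 − 0.2471508)/3 = 0.2866696
T(2,2) = 0.2914086 + (0.2914086 − 0.4969138)/15 = 0.2777083
T(3,2) = (16·0.2866696 − 0.2914086) / 15 = 0.2863537
T(3,3) = 0.2863537 + (0.2863537 − 0.2777083)/63 = 0.2864909
(Column j=1 coincides with Simpson's rule on the same nodes.)

0.28649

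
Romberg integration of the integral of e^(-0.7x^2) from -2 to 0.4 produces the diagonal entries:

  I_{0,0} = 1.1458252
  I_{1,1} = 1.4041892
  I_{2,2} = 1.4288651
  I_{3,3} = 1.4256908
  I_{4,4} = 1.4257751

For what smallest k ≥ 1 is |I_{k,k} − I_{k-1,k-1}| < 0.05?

k = 2

|I_{1,1} − I_{0,0}| = 0.2583640 ≥ 0.05
|I_{2,2} − I_{1,1}| = 0.0246759 < 0.05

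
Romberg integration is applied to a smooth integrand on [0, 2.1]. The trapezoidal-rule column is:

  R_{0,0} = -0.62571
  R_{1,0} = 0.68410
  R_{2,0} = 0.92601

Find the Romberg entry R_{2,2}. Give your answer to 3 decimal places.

0.999

R_{1,1} = 0.68410 + (0.68410 − (-0.62571))/3 = 1.12070
R_{2,1} = 0.92601 + (0.92601 − 0.68410)/3 = 1.00665
R_{2,2} = (16·1.00665 − 1.12070) / 15 = 0.99905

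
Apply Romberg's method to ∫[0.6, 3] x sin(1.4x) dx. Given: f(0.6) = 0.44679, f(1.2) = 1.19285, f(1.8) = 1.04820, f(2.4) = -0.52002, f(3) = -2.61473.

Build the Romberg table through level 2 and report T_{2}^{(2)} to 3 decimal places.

T_{0}^{(0)} (trapezoid, 1 panel, h=2.4000): -2.60153
T_{1}^{(0)} (trapezoid, 2 panels, h=1.2000): -0.04292
T_{2}^{(0)} (trapezoid, 4 panels, h=0.6000): 0.38224
T_{1}^{(1)} = -0.04292 + (-0.04292 − (-2.60153))/3 = 0.80995
T_{2}^{(1)} = 0.38224 + (0.38224 − (-0.04292))/3 = 0.52396
T_{2}^{(2)} = 0.52396 + (0.52396 − 0.80995)/15 = 0.50489

0.505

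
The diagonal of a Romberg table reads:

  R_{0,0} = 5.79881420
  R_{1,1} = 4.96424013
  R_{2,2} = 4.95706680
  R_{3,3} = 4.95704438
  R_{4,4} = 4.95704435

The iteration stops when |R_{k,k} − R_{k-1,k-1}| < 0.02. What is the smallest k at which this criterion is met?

k = 2

|R_{1,1} − R_{0,0}| = 0.83457407 ≥ 0.02
|R_{2,2} − R_{1,1}| = 0.00717333 < 0.02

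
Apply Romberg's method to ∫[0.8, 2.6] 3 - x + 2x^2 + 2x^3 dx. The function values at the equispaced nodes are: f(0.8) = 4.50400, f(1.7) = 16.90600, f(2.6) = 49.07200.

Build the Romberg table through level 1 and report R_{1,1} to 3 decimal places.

36.360

R_{0,0} (trapezoid, 1 panel, h=1.8000): 48.21840
R_{1,0} (trapezoid, 2 panels, h=0.9000): 39.32460
R_{1,1} = 39.32460 + (39.32460 − 48.21840)/3 = 36.36000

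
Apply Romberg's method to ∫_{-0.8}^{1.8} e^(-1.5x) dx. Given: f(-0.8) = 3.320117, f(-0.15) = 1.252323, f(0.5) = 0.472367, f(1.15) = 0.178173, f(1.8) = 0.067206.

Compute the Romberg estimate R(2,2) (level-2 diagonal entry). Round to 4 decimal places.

R(0,0) (trapezoid, 1 panel, h=2.6000): 4.403520
R(1,0) (trapezoid, 2 panels, h=1.3000): 2.815837
R(2,0) (trapezoid, 4 panels, h=0.6500): 2.337741
R(1,1) = 2.815837 + (2.815837 − 4.403520)/3 = 2.286609
R(2,1) = 2.337741 + (2.337741 − 2.815837)/3 = 2.178376
R(2,2) = 2.178376 + (2.178376 − 2.286609)/15 = 2.171160

2.1712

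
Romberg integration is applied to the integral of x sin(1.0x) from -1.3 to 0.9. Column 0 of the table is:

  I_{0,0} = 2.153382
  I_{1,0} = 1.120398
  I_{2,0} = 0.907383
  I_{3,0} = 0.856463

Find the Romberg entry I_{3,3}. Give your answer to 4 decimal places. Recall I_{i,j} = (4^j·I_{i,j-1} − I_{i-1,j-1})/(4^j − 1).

0.8397

I_{1,1} = 1.120398 + (1.120398 − 2.153382)/3 = 0.776070
I_{2,1} = 0.907383 + (0.907383 − 1.120398)/3 = 0.836378
I_{3,1} = (4·0.856463 − 0.907383) / 3 = 0.839490
I_{2,2} = (16·0.836378 − 0.776070) / 15 = 0.840399
I_{3,2} = (16·0.839490 − 0.836378) / 15 = 0.839697
I_{3,3} = 0.839697 + (0.839697 − 0.840399)/63 = 0.839686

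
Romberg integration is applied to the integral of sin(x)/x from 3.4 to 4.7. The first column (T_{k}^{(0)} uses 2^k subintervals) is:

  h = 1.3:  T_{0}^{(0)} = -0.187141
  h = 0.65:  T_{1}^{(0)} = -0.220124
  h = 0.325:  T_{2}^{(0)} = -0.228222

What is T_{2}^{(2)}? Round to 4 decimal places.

Richardson extrapolation on the trapezoidal column (denominator 4−1=3):
T_{1}^{(1)} = (4·(-0.220124) − (-0.187141)) / 3 = -0.231118
T_{2}^{(1)} = -0.228222 + (-0.228222 − (-0.220124))/3 = -0.230921
T_{2}^{(2)} = -0.230921 + (-0.230921 − (-0.231118))/15 = -0.230908

-0.2309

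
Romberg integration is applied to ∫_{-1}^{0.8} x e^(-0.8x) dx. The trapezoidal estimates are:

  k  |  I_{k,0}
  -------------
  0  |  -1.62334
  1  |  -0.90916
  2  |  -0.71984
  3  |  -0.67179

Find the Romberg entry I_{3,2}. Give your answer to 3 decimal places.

-0.656

I_{2,1} = (4·(-0.71984) − (-0.90916)) / 3 = -0.65673
I_{3,1} = -0.67179 + (-0.67179 − (-0.71984))/3 = -0.65577
I_{3,2} = -0.65577 + (-0.65577 − (-0.65673))/15 = -0.65571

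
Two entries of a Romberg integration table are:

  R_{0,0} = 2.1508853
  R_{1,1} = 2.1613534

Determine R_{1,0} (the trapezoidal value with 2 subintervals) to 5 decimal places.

2.15874

From R_{1,1} = (4·R_{1,0} − R_{0,0})/3, solve for R_{1,0}:
4·R_{1,0} = 3·2.1613534 + 2.1508853 = 8.6349455
R_{1,0} = 2.1587364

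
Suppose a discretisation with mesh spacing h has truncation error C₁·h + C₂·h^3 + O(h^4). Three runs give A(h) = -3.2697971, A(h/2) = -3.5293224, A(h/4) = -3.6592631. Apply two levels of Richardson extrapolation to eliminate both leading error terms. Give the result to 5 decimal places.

First eliminate the h term (factor 2^1 = 2):
  B₁ = (2·(-3.5293224) − (-3.2697971))/1 = -3.7888477
  B₂ = (2·(-3.6592631) − (-3.5293224))/1 = -3.7892038
Then eliminate the h^3 term (factor 2^3 = 8):
  (8·(-3.7892038) − (-3.7888477))/7 = -3.7892547

-3.78925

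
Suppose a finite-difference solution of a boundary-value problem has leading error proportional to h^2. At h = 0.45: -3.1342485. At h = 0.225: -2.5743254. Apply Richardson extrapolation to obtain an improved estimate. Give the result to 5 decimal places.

Extrapolated value = (4·A(h/2) − A(h)) / (4 − 1)
= (4·(-2.5743254) − (-3.1342485)) / 3
= -7.1630531 / 3 = -2.3876844

-2.38768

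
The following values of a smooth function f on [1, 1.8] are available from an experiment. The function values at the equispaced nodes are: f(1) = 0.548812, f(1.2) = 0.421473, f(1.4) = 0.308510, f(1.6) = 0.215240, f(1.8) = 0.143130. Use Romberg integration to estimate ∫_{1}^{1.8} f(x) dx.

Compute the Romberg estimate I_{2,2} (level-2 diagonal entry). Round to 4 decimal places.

0.2571

I_{0,0} (trapezoid, 1 panel, h=0.8000): 0.276777
I_{1,0} (trapezoid, 2 panels, h=0.4000): 0.261792
I_{2,0} (trapezoid, 4 panels, h=0.2000): 0.258239
I_{1,1} = 0.261792 + (0.261792 − 0.276777)/3 = 0.256797
I_{2,1} = 0.258239 + (0.258239 − 0.261792)/3 = 0.257055
I_{2,2} = 0.257055 + (0.257055 − 0.256797)/15 = 0.257072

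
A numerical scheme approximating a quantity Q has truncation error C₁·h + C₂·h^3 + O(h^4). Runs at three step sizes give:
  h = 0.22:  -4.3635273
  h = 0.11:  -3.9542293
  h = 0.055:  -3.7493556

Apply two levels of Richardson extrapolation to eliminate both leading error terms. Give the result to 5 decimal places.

First eliminate the h term (factor 2^1 = 2):
  B₁ = (2·(-3.9542293) − (-4.3635273))/1 = -3.5449313
  B₂ = (2·(-3.7493556) − (-3.9542293))/1 = -3.5444819
Then eliminate the h^3 term (factor 2^3 = 8):
  (8·(-3.5444819) − (-3.5449313))/7 = -3.5444177

-3.54442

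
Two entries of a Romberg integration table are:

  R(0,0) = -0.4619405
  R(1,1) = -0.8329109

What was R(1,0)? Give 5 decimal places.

From R(1,1) = (4·R(1,0) − R(0,0))/3, solve for R(1,0):
4·R(1,0) = 3·(-0.8329109) + (-0.4619405) = -2.9606732
R(1,0) = -0.7401683

-0.74017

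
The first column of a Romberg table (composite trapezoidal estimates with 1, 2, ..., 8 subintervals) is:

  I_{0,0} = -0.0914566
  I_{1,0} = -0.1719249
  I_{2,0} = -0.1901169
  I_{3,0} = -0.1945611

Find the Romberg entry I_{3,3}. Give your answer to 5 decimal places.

-0.19603

Richardson extrapolation on the trapezoidal column (denominator 4−1=3):
I_{1,1} = (4·(-0.1719249) − (-0.0914566)) / 3 = -0.1987477
I_{2,1} = (4·(-0.1901169) − (-0.1719249)) / 3 = -0.1961809
I_{3,1} = (4·(-0.1945611) − (-0.1901169)) / 3 = -0.1960425
I_{2,2} = (16·(-0.1961809) − (-0.1987477)) / 15 = -0.1960098
I_{3,2} = -0.1960425 + (-0.1960425 − (-0.1961809))/15 = -0.1960333
I_{3,3} = (64·(-0.1960333) − (-0.1960098)) / 63 = -0.1960337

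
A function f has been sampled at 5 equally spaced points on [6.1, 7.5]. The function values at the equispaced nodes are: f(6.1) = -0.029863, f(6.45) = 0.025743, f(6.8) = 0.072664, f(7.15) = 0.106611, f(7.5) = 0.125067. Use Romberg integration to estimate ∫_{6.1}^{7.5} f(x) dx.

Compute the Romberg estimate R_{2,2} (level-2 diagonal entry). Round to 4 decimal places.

R_{0,0} (trapezoid, 1 panel, h=1.4000): 0.066643
R_{1,0} (trapezoid, 2 panels, h=0.7000): 0.084186
R_{2,0} (trapezoid, 4 panels, h=0.3500): 0.088417
R_{1,1} = 0.084186 + (0.084186 − 0.066643)/3 = 0.090034
R_{2,1} = 0.088417 + (0.088417 − 0.084186)/3 = 0.089827
R_{2,2} = 0.089827 + (0.089827 − 0.090034)/15 = 0.089813

0.0898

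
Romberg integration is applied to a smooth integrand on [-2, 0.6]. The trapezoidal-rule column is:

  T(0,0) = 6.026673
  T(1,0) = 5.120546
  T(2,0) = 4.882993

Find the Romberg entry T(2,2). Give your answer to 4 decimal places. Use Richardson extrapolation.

Richardson extrapolation on the trapezoidal column (denominator 4−1=3):
T(1,1) = (4·5.120546 − 6.026673) / 3 = 4.818504
T(2,1) = (4·4.882993 − 5.120546) / 3 = 4.803809
T(2,2) = (16·4.803809 − 4.818504) / 15 = 4.802829

4.8028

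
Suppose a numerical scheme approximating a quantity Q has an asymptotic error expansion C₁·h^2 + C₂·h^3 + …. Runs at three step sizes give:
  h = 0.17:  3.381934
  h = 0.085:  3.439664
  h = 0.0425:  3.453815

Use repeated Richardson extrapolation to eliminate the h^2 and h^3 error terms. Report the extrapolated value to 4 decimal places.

First eliminate the h^2 term (factor 2^2 = 4):
  B₁ = (4·3.439664 − 3.381934)/3 = 3.458907
  B₂ = (4·3.453815 − 3.439664)/3 = 3.458532
Then eliminate the h^3 term (factor 2^3 = 8):
  (8·3.458532 − 3.458907)/7 = 3.458478

3.4585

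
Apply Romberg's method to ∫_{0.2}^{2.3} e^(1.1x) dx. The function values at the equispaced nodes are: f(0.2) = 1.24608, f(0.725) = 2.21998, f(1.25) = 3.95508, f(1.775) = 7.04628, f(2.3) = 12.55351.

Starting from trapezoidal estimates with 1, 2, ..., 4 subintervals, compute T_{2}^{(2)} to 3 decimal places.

10.280

T_{0}^{(0)} (trapezoid, 1 panel, h=2.1000): 14.48957
T_{1}^{(0)} (trapezoid, 2 panels, h=1.0500): 11.39762
T_{2}^{(0)} (trapezoid, 4 panels, h=0.5250): 10.56360
T_{1}^{(1)} = 11.39762 + (11.39762 − 14.48957)/3 = 10.36697
T_{2}^{(1)} = 10.56360 + (10.56360 − 11.39762)/3 = 10.28559
T_{2}^{(2)} = 10.28559 + (10.28559 − 10.36697)/15 = 10.28016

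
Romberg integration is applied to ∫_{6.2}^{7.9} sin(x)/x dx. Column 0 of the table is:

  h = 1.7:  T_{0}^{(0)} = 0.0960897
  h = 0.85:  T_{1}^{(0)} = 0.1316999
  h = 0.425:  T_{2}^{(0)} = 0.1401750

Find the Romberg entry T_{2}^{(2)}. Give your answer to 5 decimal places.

Richardson extrapolation on the trapezoidal column (denominator 4−1=3):
T_{1}^{(1)} = (4·0.1316999 − 0.0960897) / 3 = 0.1435700
T_{2}^{(1)} = 0.1401750 + (0.1401750 − 0.1316999)/3 = 0.1430000
T_{2}^{(2)} = 0.1430000 + (0.1430000 − 0.1435700)/15 = 0.1429620

0.14296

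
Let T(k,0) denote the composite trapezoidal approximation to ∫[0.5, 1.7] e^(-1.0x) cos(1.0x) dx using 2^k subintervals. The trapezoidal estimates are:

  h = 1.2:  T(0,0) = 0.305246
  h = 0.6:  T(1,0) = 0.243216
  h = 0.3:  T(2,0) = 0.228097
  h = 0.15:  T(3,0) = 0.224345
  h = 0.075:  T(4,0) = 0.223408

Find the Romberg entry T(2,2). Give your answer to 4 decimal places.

Richardson extrapolation on the trapezoidal column (denominator 4−1=3):
T(1,1) = (4·0.243216 − 0.305246) / 3 = 0.222539
T(2,1) = 0.228097 + (0.228097 − 0.243216)/3 = 0.223057
T(2,2) = 0.223057 + (0.223057 − 0.222539)/15 = 0.223092
(Column j=1 coincides with Simpson's rule on the same nodes.)

0.2231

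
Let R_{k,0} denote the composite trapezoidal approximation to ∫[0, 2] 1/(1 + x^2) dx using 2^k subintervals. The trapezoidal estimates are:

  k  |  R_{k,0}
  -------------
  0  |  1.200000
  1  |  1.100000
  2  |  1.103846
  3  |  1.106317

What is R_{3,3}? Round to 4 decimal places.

R_{1,1} = (4·1.100000 − 1.200000) / 3 = 1.066667
R_{2,1} = 1.103846 + (1.103846 − 1.100000)/3 = 1.105128
R_{3,1} = 1.106317 + (1.106317 − 1.103846)/3 = 1.107141
R_{2,2} = (16·1.105128 − 1.066667) / 15 = 1.107692
R_{3,2} = 1.107141 + (1.107141 − 1.105128)/15 = 1.107275
R_{3,3} = 1.107275 + (1.107275 − 1.107692)/63 = 1.107268

1.1073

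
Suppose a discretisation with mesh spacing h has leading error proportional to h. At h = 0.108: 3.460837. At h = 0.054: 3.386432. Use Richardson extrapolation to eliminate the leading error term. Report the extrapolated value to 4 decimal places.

3.3120

The leading error scales as h; refining by a factor of 2 reduces it by 2^1 = 2.
Extrapolated value = (2·A(h/2) − A(h)) / (2 − 1)
= (2·3.386432 − 3.460837) / 1
= 3.312027 / 1 = 3.312027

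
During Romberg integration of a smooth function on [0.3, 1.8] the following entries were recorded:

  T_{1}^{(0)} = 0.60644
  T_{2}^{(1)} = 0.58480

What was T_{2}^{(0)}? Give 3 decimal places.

From T_{2}^{(1)} = (4·T_{2}^{(0)} − T_{1}^{(0)})/3, solve for T_{2}^{(0)}:
4·T_{2}^{(0)} = 3·0.58480 + 0.60644 = 2.36084
T_{2}^{(0)} = 0.59021

0.590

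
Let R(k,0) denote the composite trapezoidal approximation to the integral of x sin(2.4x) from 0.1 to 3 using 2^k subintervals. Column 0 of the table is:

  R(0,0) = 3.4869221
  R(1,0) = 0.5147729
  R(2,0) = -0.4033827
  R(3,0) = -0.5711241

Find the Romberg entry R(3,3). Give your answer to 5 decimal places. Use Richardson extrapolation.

-0.61990

Richardson extrapolation on the trapezoidal column (denominator 4−1=3):
R(1,1) = 0.5147729 + (0.5147729 − 3.4869221)/3 = -0.4759435
R(2,1) = (4·(-0.4033827) − 0.5147729) / 3 = -0.7094346
R(3,1) = -0.5711241 + (-0.5711241 − (-0.4033827))/3 = -0.6270379
R(2,2) = -0.7094346 + (-0.7094346 − (-0.4759435))/15 = -0.7250007
R(3,2) = -0.6270379 + (-0.6270379 − (-0.7094346))/15 = -0.6215448
R(3,3) = (64·(-0.6215448) − (-0.7250007)) / 63 = -0.6199026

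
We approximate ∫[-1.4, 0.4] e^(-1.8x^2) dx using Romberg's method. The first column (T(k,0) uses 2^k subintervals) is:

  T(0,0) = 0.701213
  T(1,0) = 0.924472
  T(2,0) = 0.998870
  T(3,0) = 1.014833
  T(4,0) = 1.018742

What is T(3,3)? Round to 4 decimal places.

Richardson extrapolation on the trapezoidal column (denominator 4−1=3):
T(1,1) = (4·0.924472 − 0.701213) / 3 = 0.998892
T(2,1) = 0.998870 + (0.998870 − 0.924472)/3 = 1.023669
T(3,1) = (4·1.014833 − 0.998870) / 3 = 1.020154
T(2,2) = 1.023669 + (1.023669 − 0.998892)/15 = 1.025321
T(3,2) = 1.020154 + (1.020154 − 1.023669)/15 = 1.019920
T(3,3) = (64·1.019920 − 1.025321) / 63 = 1.019834
(Column j=1 coincides with Simpson's rule on the same nodes.)

1.0198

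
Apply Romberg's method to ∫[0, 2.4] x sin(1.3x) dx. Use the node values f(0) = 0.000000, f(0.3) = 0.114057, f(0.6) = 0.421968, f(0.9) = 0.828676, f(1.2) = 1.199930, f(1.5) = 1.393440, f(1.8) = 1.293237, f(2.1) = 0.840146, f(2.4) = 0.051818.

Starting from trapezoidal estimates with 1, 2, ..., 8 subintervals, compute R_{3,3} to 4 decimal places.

R_{0,0} (trapezoid, 1 panel, h=2.4000): 0.062182
R_{1,0} (trapezoid, 2 panels, h=1.2000): 1.471007
R_{2,0} (trapezoid, 4 panels, h=0.6000): 1.764626
R_{3,0} (trapezoid, 8 panels, h=0.3000): 1.835209
R_{1,1} = 1.471007 + (1.471007 − 0.062182)/3 = 1.940615
R_{2,1} = 1.764626 + (1.764626 − 1.471007)/3 = 1.862499
R_{3,1} = 1.835209 + (1.835209 − 1.764626)/3 = 1.858737
R_{2,2} = 1.862499 + (1.862499 − 1.940615)/15 = 1.857291
R_{3,2} = 1.858737 + (1.858737 − 1.862499)/15 = 1.858486
R_{3,3} = 1.858486 + (1.858486 − 1.857291)/63 = 1.858505

1.8585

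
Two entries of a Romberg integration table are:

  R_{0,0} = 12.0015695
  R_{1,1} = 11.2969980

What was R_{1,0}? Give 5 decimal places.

11.47314

From R_{1,1} = (4·R_{1,0} − R_{0,0})/3, solve for R_{1,0}:
4·R_{1,0} = 3·11.2969980 + 12.0015695 = 45.8925635
R_{1,0} = 11.4731409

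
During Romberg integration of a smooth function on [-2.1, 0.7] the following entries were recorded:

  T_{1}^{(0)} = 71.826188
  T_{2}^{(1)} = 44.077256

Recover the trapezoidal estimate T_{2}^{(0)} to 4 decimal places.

From T_{2}^{(1)} = (4·T_{2}^{(0)} − T_{1}^{(0)})/3, solve for T_{2}^{(0)}:
4·T_{2}^{(0)} = 3·44.077256 + 71.826188 = 204.057956
T_{2}^{(0)} = 51.014489

51.0145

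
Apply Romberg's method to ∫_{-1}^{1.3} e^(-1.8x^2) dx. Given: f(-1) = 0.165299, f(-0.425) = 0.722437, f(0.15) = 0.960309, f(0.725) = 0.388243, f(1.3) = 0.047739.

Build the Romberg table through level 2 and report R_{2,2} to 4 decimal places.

R_{0,0} (trapezoid, 1 panel, h=2.3000): 0.244994
R_{1,0} (trapezoid, 2 panels, h=1.1500): 1.226852
R_{2,0} (trapezoid, 4 panels, h=0.5750): 1.252067
R_{1,1} = 1.226852 + (1.226852 − 0.244994)/3 = 1.554138
R_{2,1} = 1.252067 + (1.252067 − 1.226852)/3 = 1.260472
R_{2,2} = 1.260472 + (1.260472 − 1.554138)/15 = 1.240894

1.2409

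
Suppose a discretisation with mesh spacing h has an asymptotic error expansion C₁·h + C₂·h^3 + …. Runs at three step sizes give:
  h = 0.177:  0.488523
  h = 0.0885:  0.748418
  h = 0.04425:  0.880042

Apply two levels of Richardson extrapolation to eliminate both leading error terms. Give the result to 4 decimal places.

First eliminate the h term (factor 2^1 = 2):
  B₁ = (2·0.748418 − 0.488523)/1 = 1.008313
  B₂ = (2·0.880042 − 0.748418)/1 = 1.011666
Then eliminate the h^3 term (factor 2^3 = 8):
  (8·1.011666 − 1.008313)/7 = 1.012145

1.0121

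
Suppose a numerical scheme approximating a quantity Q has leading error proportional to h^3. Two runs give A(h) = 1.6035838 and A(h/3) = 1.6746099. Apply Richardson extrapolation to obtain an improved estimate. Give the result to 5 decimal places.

1.67734

Extrapolated value = (27·A(h/3) − A(h)) / (27 − 1)
= (27·1.6746099 − 1.6035838) / 26
= 43.6108835 / 26 = 1.6773417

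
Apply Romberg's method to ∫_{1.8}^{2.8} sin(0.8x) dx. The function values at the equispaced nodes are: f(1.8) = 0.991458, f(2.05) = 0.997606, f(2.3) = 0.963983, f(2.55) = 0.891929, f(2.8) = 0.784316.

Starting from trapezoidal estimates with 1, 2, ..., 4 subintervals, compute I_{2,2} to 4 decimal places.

0.9385

I_{0,0} (trapezoid, 1 panel, h=1.0000): 0.887887
I_{1,0} (trapezoid, 2 panels, h=0.5000): 0.925935
I_{2,0} (trapezoid, 4 panels, h=0.2500): 0.935351
I_{1,1} = 0.925935 + (0.925935 − 0.887887)/3 = 0.938618
I_{2,1} = 0.935351 + (0.935351 − 0.925935)/3 = 0.938490
I_{2,2} = 0.938490 + (0.938490 − 0.938618)/15 = 0.938481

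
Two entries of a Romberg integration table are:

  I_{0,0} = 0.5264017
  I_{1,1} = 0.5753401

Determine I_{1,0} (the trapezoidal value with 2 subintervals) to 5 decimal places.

0.56311

From I_{1,1} = (4·I_{1,0} − I_{0,0})/3, solve for I_{1,0}:
4·I_{1,0} = 3·0.5753401 + 0.5264017 = 2.2524220
I_{1,0} = 0.5631055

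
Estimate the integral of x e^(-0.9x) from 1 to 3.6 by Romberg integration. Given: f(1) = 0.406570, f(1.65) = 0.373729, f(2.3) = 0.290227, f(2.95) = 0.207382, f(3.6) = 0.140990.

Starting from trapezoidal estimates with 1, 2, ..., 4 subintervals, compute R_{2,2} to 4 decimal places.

0.7485

R_{0,0} (trapezoid, 1 panel, h=2.6000): 0.711828
R_{1,0} (trapezoid, 2 panels, h=1.3000): 0.733209
R_{2,0} (trapezoid, 4 panels, h=0.6500): 0.744327
R_{1,1} = 0.733209 + (0.733209 − 0.711828)/3 = 0.740336
R_{2,1} = 0.744327 + (0.744327 − 0.733209)/3 = 0.748033
R_{2,2} = 0.748033 + (0.748033 − 0.740336)/15 = 0.748546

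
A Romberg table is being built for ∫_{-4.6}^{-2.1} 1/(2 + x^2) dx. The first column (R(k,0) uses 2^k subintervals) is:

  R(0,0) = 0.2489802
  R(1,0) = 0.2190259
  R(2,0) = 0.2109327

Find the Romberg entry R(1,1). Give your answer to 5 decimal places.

Richardson extrapolation on the trapezoidal column (denominator 4−1=3):
R(1,1) = (4·0.2190259 − 0.2489802) / 3 = 0.2090411

0.20904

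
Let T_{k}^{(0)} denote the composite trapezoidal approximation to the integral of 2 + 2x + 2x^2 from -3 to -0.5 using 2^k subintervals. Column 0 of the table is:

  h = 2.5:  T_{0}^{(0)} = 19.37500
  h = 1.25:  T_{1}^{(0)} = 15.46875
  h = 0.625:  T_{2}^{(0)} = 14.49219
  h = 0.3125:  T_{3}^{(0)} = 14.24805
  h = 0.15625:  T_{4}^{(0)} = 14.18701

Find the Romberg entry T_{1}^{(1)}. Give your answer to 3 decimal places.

Richardson extrapolation on the trapezoidal column (denominator 4−1=3):
T_{1}^{(1)} = 15.46875 + (15.46875 − 19.37500)/3 = 14.16667
(Column j=1 coincides with Simpson's rule on the same nodes.)

14.167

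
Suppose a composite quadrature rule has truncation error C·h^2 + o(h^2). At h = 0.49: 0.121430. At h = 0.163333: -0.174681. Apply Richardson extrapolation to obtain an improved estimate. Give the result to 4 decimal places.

-0.2117

The leading error scales as h^2; refining by a factor of 3 reduces it by 3^2 = 9.
Extrapolated value = (9·A(h/3) − A(h)) / (9 − 1)
= (9·(-0.174681) − 0.121430) / 8
= -1.693559 / 8 = -0.211695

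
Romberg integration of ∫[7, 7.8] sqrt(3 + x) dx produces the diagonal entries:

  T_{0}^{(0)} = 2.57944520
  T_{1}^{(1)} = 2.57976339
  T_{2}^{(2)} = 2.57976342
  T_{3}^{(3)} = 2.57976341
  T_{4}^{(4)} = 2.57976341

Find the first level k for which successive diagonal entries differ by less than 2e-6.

k = 2

|T_{1}^{(1)} − T_{0}^{(0)}| = 0.00031819 ≥ 2e-6
|T_{2}^{(2)} − T_{1}^{(1)}| = 0.00000003 < 2e-6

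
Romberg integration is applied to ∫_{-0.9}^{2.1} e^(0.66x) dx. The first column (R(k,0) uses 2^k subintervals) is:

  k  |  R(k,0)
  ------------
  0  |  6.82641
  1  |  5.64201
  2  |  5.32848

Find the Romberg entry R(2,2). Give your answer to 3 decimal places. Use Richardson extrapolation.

Richardson extrapolation on the trapezoidal column (denominator 4−1=3):
R(1,1) = (4·5.64201 − 6.82641) / 3 = 5.24721
R(2,1) = 5.32848 + (5.32848 − 5.64201)/3 = 5.22397
R(2,2) = (16·5.22397 − 5.24721) / 15 = 5.22242

5.222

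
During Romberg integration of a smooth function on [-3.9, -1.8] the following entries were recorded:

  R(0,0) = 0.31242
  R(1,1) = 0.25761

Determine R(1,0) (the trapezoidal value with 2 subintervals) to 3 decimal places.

0.271

From R(1,1) = (4·R(1,0) − R(0,0))/3, solve for R(1,0):
4·R(1,0) = 3·0.25761 + 0.31242 = 1.08525
R(1,0) = 0.27131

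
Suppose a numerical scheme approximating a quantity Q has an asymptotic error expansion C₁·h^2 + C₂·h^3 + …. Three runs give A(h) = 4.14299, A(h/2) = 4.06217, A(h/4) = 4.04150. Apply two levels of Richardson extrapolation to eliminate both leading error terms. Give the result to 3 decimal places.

4.035

First eliminate the h^2 term (factor 2^2 = 4):
  B₁ = (4·4.06217 − 4.14299)/3 = 4.03523
  B₂ = (4·4.04150 − 4.06217)/3 = 4.03461
Then eliminate the h^3 term (factor 2^3 = 8):
  (8·4.03461 − 4.03523)/7 = 4.03452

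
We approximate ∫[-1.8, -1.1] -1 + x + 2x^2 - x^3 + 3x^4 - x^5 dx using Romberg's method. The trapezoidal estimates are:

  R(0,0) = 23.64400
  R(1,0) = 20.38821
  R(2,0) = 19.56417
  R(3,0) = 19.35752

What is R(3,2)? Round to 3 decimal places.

19.289

R(2,1) = 19.56417 + (19.56417 − 20.38821)/3 = 19.28949
R(3,1) = 19.35752 + (19.35752 − 19.56417)/3 = 19.28864
R(3,2) = 19.28864 + (19.28864 − 19.28949)/15 = 19.28858
(Column j=1 coincides with Simpson's rule on the same nodes.)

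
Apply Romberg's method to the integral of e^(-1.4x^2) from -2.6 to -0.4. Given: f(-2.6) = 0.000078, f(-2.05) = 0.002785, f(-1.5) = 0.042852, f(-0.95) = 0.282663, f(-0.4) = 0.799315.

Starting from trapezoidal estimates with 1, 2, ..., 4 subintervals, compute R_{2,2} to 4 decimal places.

R_{0,0} (trapezoid, 1 panel, h=2.2000): 0.879332
R_{1,0} (trapezoid, 2 panels, h=1.1000): 0.486803
R_{2,0} (trapezoid, 4 panels, h=0.5500): 0.400398
R_{1,1} = 0.486803 + (0.486803 − 0.879332)/3 = 0.355960
R_{2,1} = 0.400398 + (0.400398 − 0.486803)/3 = 0.371596
R_{2,2} = 0.371596 + (0.371596 − 0.355960)/15 = 0.372638

0.3726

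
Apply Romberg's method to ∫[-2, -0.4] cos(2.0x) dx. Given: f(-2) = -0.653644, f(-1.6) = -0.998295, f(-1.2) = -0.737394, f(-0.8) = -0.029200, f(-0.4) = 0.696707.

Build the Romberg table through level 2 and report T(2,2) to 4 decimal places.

-0.7365

T(0,0) (trapezoid, 1 panel, h=1.6000): 0.034450
T(1,0) (trapezoid, 2 panels, h=0.8000): -0.572690
T(2,0) (trapezoid, 4 panels, h=0.4000): -0.697343
T(1,1) = -0.572690 + (-0.572690 − 0.034450)/3 = -0.775070
T(2,1) = -0.697343 + (-0.697343 − (-0.572690))/3 = -0.738894
T(2,2) = -0.738894 + (-0.738894 − (-0.775070))/15 = -0.736482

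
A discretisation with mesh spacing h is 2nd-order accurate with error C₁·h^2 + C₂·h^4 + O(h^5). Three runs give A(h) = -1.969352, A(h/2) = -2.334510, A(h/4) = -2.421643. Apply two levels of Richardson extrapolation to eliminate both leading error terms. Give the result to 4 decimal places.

First eliminate the h^2 term (factor 2^2 = 4):
  B₁ = (4·(-2.334510) − (-1.969352))/3 = -2.456229
  B₂ = (4·(-2.421643) − (-2.334510))/3 = -2.450687
Then eliminate the h^4 term (factor 2^4 = 16):
  (16·(-2.450687) − (-2.456229))/15 = -2.450318

-2.4503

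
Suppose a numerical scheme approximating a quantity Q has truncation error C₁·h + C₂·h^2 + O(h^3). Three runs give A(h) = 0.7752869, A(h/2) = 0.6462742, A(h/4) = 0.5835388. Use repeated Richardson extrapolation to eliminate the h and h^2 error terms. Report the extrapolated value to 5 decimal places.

First eliminate the h term (factor 2^1 = 2):
  B₁ = (2·0.6462742 − 0.7752869)/1 = 0.5172615
  B₂ = (2·0.5835388 − 0.6462742)/1 = 0.5208034
Then eliminate the h^2 term (factor 2^2 = 4):
  (4·0.5208034 − 0.5172615)/3 = 0.5219840

0.52198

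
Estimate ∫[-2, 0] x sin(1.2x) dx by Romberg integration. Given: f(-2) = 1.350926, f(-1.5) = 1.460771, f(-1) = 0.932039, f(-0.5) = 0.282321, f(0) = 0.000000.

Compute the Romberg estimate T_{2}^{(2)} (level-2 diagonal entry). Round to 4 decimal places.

1.6982

T_{0}^{(0)} (trapezoid, 1 panel, h=2.0000): 1.350926
T_{1}^{(0)} (trapezoid, 2 panels, h=1.0000): 1.607502
T_{2}^{(0)} (trapezoid, 4 panels, h=0.5000): 1.675297
T_{1}^{(1)} = 1.607502 + (1.607502 − 1.350926)/3 = 1.693027
T_{2}^{(1)} = 1.675297 + (1.675297 − 1.607502)/3 = 1.697895
T_{2}^{(2)} = 1.697895 + (1.697895 − 1.693027)/15 = 1.698220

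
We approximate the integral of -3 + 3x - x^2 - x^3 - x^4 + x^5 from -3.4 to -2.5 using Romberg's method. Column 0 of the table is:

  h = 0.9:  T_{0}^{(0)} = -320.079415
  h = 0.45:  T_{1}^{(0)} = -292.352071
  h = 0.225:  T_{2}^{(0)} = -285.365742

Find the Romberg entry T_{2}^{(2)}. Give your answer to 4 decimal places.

Richardson extrapolation on the trapezoidal column (denominator 4−1=3):
T_{1}^{(1)} = -292.352071 + (-292.352071 − (-320.079415))/3 = -283.109623
T_{2}^{(1)} = -285.365742 + (-285.365742 − (-292.352071))/3 = -283.036966
T_{2}^{(2)} = (16·(-283.036966) − (-283.109623)) / 15 = -283.032122

-283.0321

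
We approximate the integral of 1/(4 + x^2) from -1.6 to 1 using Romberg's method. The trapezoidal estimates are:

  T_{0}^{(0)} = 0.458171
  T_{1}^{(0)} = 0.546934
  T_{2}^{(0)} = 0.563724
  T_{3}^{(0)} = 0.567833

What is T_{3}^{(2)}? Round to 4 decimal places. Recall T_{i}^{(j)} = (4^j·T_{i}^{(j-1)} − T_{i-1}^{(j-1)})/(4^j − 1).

Richardson extrapolation on the trapezoidal column (denominator 4−1=3):
T_{2}^{(1)} = 0.563724 + (0.563724 − 0.546934)/3 = 0.569321
T_{3}^{(1)} = 0.567833 + (0.567833 − 0.563724)/3 = 0.569203
T_{3}^{(2)} = (16·0.569203 − 0.569321) / 15 = 0.569195
(Column j=1 coincides with Simpson's rule on the same nodes.)

0.5692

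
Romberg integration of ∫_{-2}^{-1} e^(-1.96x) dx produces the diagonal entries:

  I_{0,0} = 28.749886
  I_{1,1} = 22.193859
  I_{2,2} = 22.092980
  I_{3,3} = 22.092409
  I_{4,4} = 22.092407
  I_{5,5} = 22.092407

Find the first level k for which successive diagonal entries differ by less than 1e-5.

k = 4

|I_{1,1} − I_{0,0}| = 6.556027 ≥ 1e-5
|I_{2,2} − I_{1,1}| = 0.100879 ≥ 1e-5
|I_{3,3} − I_{2,2}| = 0.000571 ≥ 1e-5
|I_{4,4} − I_{3,3}| = 0.000002 < 1e-5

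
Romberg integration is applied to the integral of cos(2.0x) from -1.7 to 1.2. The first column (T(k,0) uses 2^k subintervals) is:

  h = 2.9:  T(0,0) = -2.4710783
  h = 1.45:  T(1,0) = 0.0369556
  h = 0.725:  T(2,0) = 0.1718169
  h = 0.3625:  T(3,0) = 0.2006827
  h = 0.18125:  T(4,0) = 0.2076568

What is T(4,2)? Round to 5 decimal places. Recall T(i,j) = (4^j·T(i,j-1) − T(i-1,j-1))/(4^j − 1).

0.20996

Richardson extrapolation on the trapezoidal column (denominator 4−1=3):
T(3,1) = 0.2006827 + (0.2006827 − 0.1718169)/3 = 0.2103046
T(4,1) = 0.2076568 + (0.2076568 − 0.2006827)/3 = 0.2099815
T(4,2) = 0.2099815 + (0.2099815 − 0.2103046)/15 = 0.2099600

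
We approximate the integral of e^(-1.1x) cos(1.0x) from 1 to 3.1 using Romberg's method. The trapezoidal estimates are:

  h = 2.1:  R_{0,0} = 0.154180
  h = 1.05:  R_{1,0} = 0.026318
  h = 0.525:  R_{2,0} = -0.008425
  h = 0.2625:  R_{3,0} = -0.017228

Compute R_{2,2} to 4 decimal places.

-0.0203

R_{1,1} = 0.026318 + (0.026318 − 0.154180)/3 = -0.016303
R_{2,1} = -0.008425 + (-0.008425 − 0.026318)/3 = -0.020006
R_{2,2} = -0.020006 + (-0.020006 − (-0.016303))/15 = -0.020253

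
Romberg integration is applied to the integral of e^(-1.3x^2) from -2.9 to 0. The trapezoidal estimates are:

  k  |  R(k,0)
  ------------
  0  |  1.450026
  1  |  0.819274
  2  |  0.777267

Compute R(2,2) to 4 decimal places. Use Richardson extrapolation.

R(1,1) = 0.819274 + (0.819274 − 1.450026)/3 = 0.609023
R(2,1) = (4·0.777267 − 0.819274) / 3 = 0.763265
R(2,2) = (16·0.763265 − 0.609023) / 15 = 0.773548

0.7735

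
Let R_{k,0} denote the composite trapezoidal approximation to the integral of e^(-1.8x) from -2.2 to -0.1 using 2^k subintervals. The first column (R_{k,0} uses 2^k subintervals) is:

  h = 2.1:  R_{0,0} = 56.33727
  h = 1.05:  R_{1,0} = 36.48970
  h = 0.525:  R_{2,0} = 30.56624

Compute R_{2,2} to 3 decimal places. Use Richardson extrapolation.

Richardson extrapolation on the trapezoidal column (denominator 4−1=3):
R_{1,1} = 36.48970 + (36.48970 − 56.33727)/3 = 29.87384
R_{2,1} = (4·30.56624 − 36.48970) / 3 = 28.59175
R_{2,2} = 28.59175 + (28.59175 − 29.87384)/15 = 28.50628
(Column j=1 coincides with Simpson's rule on the same nodes.)

28.506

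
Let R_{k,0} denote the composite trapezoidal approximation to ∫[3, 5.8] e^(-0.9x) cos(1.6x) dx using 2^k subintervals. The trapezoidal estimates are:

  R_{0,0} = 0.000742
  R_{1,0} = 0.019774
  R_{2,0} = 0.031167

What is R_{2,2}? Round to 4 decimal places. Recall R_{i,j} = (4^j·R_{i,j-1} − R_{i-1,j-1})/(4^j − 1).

Richardson extrapolation on the trapezoidal column (denominator 4−1=3):
R_{1,1} = (4·0.019774 − 0.000742) / 3 = 0.026118
R_{2,1} = (4·0.031167 − 0.019774) / 3 = 0.034965
R_{2,2} = 0.034965 + (0.034965 − 0.026118)/15 = 0.035555

0.0356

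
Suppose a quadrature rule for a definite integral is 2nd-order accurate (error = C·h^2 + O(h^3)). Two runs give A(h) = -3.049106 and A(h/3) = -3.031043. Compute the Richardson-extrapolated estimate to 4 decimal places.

-3.0288

The leading error scales as h^2; refining by a factor of 3 reduces it by 3^2 = 9.
Extrapolated value = (9·A(h/3) − A(h)) / (9 − 1)
= (9·(-3.031043) − (-3.049106)) / 8
= -24.230281 / 8 = -3.028785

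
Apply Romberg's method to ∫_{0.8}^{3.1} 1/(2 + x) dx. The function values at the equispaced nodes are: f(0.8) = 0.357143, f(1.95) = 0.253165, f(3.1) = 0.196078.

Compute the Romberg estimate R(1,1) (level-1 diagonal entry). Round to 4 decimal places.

R(0,0) (trapezoid, 1 panel, h=2.3000): 0.636204
R(1,0) (trapezoid, 2 panels, h=1.1500): 0.609242
R(1,1) = 0.609242 + (0.609242 − 0.636204)/3 = 0.600255

0.6003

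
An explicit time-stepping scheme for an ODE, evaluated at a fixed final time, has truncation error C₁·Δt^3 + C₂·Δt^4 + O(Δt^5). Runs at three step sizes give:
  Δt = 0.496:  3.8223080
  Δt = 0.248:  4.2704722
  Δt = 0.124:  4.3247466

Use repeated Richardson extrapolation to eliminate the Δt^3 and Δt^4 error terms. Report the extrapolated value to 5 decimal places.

4.33237

First eliminate the Δt^3 term (factor 2^3 = 8):
  B₁ = (8·4.2704722 − 3.8223080)/7 = 4.3344957
  B₂ = (8·4.3247466 − 4.2704722)/7 = 4.3325001
Then eliminate the Δt^4 term (factor 2^4 = 16):
  (16·4.3325001 − 4.3344957)/15 = 4.3323671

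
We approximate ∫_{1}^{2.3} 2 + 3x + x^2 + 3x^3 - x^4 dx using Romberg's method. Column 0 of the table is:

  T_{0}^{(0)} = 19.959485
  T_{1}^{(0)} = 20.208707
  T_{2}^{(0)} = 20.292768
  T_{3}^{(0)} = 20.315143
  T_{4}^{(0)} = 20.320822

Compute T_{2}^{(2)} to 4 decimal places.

T_{1}^{(1)} = 20.208707 + (20.208707 − 19.959485)/3 = 20.291781
T_{2}^{(1)} = (4·20.292768 − 20.208707) / 3 = 20.320788
T_{2}^{(2)} = 20.320788 + (20.320788 − 20.291781)/15 = 20.322722
(Column j=1 coincides with Simpson's rule on the same nodes.)

20.3227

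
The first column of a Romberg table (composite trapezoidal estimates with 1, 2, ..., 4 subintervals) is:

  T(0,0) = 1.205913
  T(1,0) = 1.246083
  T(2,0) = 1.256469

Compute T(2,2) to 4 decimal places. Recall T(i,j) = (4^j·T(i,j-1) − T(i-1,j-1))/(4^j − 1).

1.2600

Richardson extrapolation on the trapezoidal column (denominator 4−1=3):
T(1,1) = 1.246083 + (1.246083 − 1.205913)/3 = 1.259473
T(2,1) = 1.256469 + (1.256469 − 1.246083)/3 = 1.259931
T(2,2) = 1.259931 + (1.259931 − 1.259473)/15 = 1.259962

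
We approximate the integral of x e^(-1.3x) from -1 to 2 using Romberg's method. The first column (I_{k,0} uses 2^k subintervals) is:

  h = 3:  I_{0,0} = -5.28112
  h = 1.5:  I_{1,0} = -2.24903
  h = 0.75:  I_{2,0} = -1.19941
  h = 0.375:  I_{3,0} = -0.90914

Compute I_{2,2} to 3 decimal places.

Richardson extrapolation on the trapezoidal column (denominator 4−1=3):
I_{1,1} = -2.24903 + (-2.24903 − (-5.28112))/3 = -1.23833
I_{2,1} = (4·(-1.19941) − (-2.24903)) / 3 = -0.84954
I_{2,2} = -0.84954 + (-0.84954 − (-1.23833))/15 = -0.82362
(Column j=1 coincides with Simpson's rule on the same nodes.)

-0.824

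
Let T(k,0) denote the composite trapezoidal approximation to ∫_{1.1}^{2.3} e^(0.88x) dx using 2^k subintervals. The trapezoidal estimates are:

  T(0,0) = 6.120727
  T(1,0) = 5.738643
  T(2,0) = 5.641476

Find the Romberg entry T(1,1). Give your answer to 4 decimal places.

Richardson extrapolation on the trapezoidal column (denominator 4−1=3):
T(1,1) = (4·5.738643 − 6.120727) / 3 = 5.611282

5.6113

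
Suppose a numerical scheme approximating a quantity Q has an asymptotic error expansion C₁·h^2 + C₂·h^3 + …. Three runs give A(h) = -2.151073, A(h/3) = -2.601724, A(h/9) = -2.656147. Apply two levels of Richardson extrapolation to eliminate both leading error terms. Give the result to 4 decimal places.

-2.6631

First eliminate the h^2 term (factor 3^2 = 9):
  B₁ = (9·(-2.601724) − (-2.151073))/8 = -2.658055
  B₂ = (9·(-2.656147) − (-2.601724))/8 = -2.662950
Then eliminate the h^3 term (factor 3^3 = 27):
  (27·(-2.662950) − (-2.658055))/26 = -2.663138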